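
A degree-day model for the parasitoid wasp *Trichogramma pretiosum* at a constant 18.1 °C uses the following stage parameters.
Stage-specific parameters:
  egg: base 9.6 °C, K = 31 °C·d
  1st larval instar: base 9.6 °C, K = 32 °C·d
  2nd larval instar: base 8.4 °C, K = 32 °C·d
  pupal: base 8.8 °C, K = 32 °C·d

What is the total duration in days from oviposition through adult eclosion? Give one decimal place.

egg: 31 / (18.1 − 9.6) = 31 / 8.5 = 3.647 d.
1st larval instar: 32 / (18.1 − 9.6) = 32 / 8.5 = 3.765 d.
2nd larval instar: 32 / (18.1 − 8.4) = 32 / 9.7 = 3.299 d.
pupal: 32 / (18.1 − 8.8) = 32 / 9.3 = 3.441 d.
Sum = 14.152 ≈ 14.2 days.

14.2 days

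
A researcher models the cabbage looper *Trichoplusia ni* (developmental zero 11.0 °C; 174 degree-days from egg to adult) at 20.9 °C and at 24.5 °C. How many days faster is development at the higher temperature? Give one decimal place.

At 20.9 °C: 174 / (20.9 − 11.0) = 174 / 9.9 = 17.576 d.
At 24.5 °C: 174 / (24.5 − 11.0) = 174 / 13.5 = 12.889 d.
Difference = |17.576 − 12.889| = 4.687 ≈ 4.7 days.

4.7 days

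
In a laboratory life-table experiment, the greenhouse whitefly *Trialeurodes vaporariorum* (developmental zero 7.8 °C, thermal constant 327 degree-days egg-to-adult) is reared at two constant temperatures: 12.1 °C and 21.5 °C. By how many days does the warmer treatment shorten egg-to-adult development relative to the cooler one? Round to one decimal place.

At 12.1 °C: 327 / (12.1 − 7.8) = 327 / 4.3 = 76.047 d.
At 21.5 °C: 327 / (21.5 − 7.8) = 327 / 13.7 = 23.869 d.
Difference = |76.047 − 23.869| = 52.178 ≈ 52.2 days.

52.2 days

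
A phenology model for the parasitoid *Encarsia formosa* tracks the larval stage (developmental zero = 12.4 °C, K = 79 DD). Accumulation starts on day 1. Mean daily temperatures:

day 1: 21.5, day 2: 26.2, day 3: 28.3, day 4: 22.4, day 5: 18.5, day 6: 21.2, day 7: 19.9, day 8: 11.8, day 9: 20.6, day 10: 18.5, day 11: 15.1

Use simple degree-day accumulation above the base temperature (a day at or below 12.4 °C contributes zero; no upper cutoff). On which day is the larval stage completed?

Daily DD above 12.4 °C: 9.1, 13.8, 15.9, 10.0, 6.1, 8.8, 7.5, 0.0, 8.2, 6.1, 2.7.
Cumulative: 9.1, 22.9, 38.8, 48.8, 54.9, 63.7, 71.2, 71.2, 79.4, 85.5, 88.2.
The total first reaches 79 DD on day 9.

day 9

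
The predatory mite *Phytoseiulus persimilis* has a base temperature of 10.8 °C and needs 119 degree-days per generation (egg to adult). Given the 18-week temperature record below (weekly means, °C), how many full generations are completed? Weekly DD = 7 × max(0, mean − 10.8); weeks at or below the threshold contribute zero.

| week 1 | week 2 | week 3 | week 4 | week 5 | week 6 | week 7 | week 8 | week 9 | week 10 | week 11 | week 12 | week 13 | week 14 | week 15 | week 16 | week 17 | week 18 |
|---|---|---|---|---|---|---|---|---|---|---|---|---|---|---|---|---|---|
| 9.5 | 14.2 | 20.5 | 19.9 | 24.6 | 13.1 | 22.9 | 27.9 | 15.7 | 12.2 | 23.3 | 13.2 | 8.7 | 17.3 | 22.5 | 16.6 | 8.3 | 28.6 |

Weekly DD (7 × max(0, T̄ − 10.8)): 0.0, 23.8, 67.9, 63.7, 96.6, 16.1, 84.7, 119.7, 34.3, 9.8, 87.5, 16.8, 0.0, 45.5, 81.9, 40.6, 0.0, 124.6.
Season total = 913.5 DD.
Complete generations = ⌊913.5 / 119⌋ = 7.

7 generations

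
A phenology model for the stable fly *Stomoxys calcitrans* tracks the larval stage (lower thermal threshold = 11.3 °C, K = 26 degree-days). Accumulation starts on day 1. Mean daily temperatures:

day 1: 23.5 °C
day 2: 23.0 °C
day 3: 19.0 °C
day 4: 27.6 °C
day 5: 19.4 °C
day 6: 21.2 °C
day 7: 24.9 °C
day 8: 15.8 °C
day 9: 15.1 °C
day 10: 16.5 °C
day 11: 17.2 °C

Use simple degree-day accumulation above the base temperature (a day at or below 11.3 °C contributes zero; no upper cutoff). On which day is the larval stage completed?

day 3

Daily DD above 11.3 °C: 12.2, 11.7, 7.7, 16.3, 8.1, 9.9, 13.6, 4.5, 3.8, 5.2, 5.9.
Cumulative: 12.2, 23.9, 31.6, 47.9, 56.0, 65.9, 79.5, 84.0, 87.8, 93.0, 98.9.
The total first reaches 26 DD on day 3.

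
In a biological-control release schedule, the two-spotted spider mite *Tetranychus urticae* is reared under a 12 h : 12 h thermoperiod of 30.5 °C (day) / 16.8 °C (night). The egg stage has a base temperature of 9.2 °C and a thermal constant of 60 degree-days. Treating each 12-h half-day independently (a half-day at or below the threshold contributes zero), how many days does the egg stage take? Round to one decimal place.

4.2 days

Day half: max(0, 30.5 − 9.2) × 0.5 = 21.3 × 0.5 = 10.65 DD.
Night half: max(0, 16.8 − 9.2) × 0.5 = 7.6 × 0.5 = 3.80 DD.
Per 24 h: 14.45 DD/day.
Duration = 60 / 14.45 = 4.152 ≈ 4.2 days.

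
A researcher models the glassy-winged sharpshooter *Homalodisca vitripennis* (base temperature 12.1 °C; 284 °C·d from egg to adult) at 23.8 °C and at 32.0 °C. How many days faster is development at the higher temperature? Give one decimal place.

At 23.8 °C: 284 / (23.8 − 12.1) = 284 / 11.7 = 24.274 d.
At 32.0 °C: 284 / (32.0 − 12.1) = 284 / 19.9 = 14.271 d.
Difference = |24.274 − 14.271| = 10.002 ≈ 10.0 days.

10.0 days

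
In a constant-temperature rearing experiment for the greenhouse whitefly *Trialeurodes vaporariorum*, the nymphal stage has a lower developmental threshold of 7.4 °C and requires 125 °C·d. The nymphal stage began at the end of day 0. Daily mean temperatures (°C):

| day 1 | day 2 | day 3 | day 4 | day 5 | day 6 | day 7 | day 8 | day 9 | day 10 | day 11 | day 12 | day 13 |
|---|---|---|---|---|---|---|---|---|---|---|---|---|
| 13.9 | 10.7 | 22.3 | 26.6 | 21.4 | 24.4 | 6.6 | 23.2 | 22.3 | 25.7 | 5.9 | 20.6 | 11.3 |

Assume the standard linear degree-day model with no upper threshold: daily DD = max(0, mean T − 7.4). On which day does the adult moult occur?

day 12

Daily DD above 7.4 °C: 6.5, 3.3, 14.9, 19.2, 14.0, 17.0, 0.0, 15.8, 14.9, 18.3, 0.0, 13.2, 3.9.
Cumulative: 6.5, 9.8, 24.7, 43.9, 57.9, 74.9, 74.9, 90.7, 105.6, 123.9, 123.9, 137.1, 141.0.
The total first reaches 125 DD on day 12.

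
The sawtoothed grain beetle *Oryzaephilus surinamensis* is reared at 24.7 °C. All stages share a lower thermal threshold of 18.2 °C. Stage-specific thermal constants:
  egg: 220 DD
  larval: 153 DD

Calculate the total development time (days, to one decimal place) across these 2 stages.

57.4 days

Daily accumulation at 24.7 °C = 24.7 − 18.2 = 6.5 DD/day.
Total K = 220 + 153 = 373 DD.
Total duration = 373 / 6.5 = 57.385 ≈ 57.4 days.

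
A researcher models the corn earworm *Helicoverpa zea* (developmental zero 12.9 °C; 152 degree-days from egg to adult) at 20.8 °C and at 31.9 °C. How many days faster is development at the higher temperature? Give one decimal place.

At 20.8 °C: 152 / (20.8 − 12.9) = 152 / 7.9 = 19.241 d.
At 31.9 °C: 152 / (31.9 − 12.9) = 152 / 19.0 = 8.000 d.
Difference = |19.241 − 8.000| = 11.241 ≈ 11.2 days.

11.2 days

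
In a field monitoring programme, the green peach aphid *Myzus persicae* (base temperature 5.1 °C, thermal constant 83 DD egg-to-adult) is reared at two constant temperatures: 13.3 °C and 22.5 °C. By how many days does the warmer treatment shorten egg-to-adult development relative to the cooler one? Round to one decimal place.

At 13.3 °C: 83 / (13.3 − 5.1) = 83 / 8.2 = 10.122 d.
At 22.5 °C: 83 / (22.5 − 5.1) = 83 / 17.4 = 4.770 d.
Difference = |10.122 − 4.770| = 5.352 ≈ 5.4 days.

5.4 days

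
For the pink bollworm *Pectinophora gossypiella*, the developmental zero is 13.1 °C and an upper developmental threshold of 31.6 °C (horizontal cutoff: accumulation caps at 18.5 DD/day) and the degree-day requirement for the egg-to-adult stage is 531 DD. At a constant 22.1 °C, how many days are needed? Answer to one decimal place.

Daily accumulation = 22.1 − 13.1 = 9.0 DD/day.
Duration = 531 / 9.0 = 59.000 ≈ 59.0 days.

59.0 days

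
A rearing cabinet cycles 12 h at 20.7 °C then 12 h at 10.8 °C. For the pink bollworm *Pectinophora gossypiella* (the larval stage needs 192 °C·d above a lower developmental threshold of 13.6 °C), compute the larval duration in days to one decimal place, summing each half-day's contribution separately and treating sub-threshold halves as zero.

54.1 days

Day half: max(0, 20.7 − 13.6) × 0.5 = 7.1 × 0.5 = 3.55 DD.
Night half: max(0, 10.8 − 13.6) × 0.5 = 0.0 × 0.5 = 0.00 DD.
Per 24 h: 3.55 DD/day.
Duration = 192 / 3.55 = 54.085 ≈ 54.1 days.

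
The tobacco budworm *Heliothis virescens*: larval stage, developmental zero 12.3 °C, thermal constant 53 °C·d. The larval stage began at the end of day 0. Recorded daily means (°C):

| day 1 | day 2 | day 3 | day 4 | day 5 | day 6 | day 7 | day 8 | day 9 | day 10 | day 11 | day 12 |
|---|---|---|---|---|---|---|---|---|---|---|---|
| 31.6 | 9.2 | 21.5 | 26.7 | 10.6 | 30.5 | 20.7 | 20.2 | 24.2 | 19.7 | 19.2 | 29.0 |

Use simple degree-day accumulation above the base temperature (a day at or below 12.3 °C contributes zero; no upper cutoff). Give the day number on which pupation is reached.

day 6

Daily DD above 12.3 °C: 19.3, 0.0, 9.2, 14.4, 0.0, 18.2, 8.4, 7.9, 11.9, 7.4, 6.9, 16.7.
Cumulative: 19.3, 19.3, 28.5, 42.9, 42.9, 61.1, 69.5, 77.4, 89.3, 96.7, 103.6, 120.3.
The total first reaches 53 DD on day 6.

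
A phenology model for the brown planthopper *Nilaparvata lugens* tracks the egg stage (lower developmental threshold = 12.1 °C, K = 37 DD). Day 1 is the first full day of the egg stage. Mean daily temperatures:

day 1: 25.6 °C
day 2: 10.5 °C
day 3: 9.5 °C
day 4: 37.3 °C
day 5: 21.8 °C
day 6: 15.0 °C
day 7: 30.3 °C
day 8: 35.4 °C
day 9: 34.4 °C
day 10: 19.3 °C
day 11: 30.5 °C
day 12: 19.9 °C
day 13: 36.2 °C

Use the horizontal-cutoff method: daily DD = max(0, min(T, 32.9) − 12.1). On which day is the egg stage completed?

Daily DD above 12.1 °C (capped at 20.8): 13.5, 0.0, 0.0, 20.8, 9.7, 2.9, 18.2, 20.8, 20.8, 7.2, 18.4, 7.8, 20.8.
Cumulative: 13.5, 13.5, 13.5, 34.3, 44.0, 46.9, 65.1, 85.9, 106.7, 113.9, 132.3, 140.1, 160.9.
The total first reaches 37 DD on day 5.

day 5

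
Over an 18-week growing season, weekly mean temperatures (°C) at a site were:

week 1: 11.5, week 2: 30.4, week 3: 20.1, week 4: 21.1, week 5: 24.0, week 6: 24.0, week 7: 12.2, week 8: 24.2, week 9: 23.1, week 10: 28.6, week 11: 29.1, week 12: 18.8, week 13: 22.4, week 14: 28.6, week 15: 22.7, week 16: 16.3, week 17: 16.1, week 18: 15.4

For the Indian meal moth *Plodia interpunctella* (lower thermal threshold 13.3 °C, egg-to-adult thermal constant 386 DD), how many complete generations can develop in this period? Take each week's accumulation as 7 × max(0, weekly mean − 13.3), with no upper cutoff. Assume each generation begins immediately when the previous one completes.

Weekly DD (7 × max(0, T̄ − 13.3)): 0.0, 119.7, 47.6, 54.6, 74.9, 74.9, 0.0, 76.3, 68.6, 107.1, 110.6, 38.5, 63.7, 107.1, 65.8, 21.0, 19.6, 14.7.
Season total = 1064.7 DD.
Complete generations = ⌊1064.7 / 386⌋ = 2.

2 generations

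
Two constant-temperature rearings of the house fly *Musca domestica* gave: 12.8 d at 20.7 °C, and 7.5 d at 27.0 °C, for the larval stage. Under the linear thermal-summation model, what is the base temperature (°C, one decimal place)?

Under the model K = D·(T − T_b), so D₁·(T₁ − T_b) = D₂·(T₂ − T_b).
12.8·(20.7 − T_b) = 7.5·(27.0 − T_b)
T_b = (12.8·20.7 − 7.5·27.0) / (12.8 − 7.5) = 62.46 / 5.3 = 11.785 °C ≈ 11.8 °C.

11.8 °C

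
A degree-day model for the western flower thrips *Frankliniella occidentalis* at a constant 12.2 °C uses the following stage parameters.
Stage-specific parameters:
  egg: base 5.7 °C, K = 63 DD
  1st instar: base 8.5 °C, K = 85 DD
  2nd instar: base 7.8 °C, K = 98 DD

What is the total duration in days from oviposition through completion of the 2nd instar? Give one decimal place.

egg: 63 / (12.2 − 5.7) = 63 / 6.5 = 9.692 d.
1st instar: 85 / (12.2 − 8.5) = 85 / 3.7 = 22.973 d.
2nd instar: 98 / (12.2 − 7.8) = 98 / 4.4 = 22.273 d.
Sum = 54.938 ≈ 54.9 days.

54.9 days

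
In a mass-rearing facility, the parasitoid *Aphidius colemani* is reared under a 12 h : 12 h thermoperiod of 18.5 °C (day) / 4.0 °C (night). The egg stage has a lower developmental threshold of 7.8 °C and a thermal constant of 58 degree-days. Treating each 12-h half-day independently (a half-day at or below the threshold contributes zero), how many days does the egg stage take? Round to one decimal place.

10.8 days

Day half: max(0, 18.5 − 7.8) × 0.5 = 10.7 × 0.5 = 5.35 DD.
Night half: max(0, 4.0 − 7.8) × 0.5 = 0.0 × 0.5 = 0.00 DD.
Per 24 h: 5.35 DD/day.
Duration = 58 / 5.35 = 10.841 ≈ 10.8 days.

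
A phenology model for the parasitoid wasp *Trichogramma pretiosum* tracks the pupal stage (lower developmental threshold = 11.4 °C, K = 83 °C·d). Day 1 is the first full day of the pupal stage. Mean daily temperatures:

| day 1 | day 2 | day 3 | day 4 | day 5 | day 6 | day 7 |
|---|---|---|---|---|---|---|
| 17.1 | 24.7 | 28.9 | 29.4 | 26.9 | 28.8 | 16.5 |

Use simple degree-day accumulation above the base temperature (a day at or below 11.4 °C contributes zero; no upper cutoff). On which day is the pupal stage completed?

day 6

Daily DD above 11.4 °C: 5.7, 13.3, 17.5, 18.0, 15.5, 17.4, 5.1.
Cumulative: 5.7, 19.0, 36.5, 54.5, 70.0, 87.4, 92.5.
The total first reaches 83 DD on day 6.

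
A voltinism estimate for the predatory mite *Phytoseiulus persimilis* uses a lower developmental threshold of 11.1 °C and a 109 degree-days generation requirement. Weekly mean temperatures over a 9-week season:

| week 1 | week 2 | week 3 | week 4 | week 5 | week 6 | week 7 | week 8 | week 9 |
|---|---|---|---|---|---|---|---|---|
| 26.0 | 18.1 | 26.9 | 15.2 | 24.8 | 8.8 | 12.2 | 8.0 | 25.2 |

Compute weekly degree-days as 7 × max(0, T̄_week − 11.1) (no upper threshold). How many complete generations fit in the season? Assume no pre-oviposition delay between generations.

Weekly DD (7 × max(0, T̄ − 11.1)): 104.3, 49.0, 110.6, 28.7, 95.9, 0.0, 7.7, 0.0, 98.7.
Season total = 494.9 DD.
Complete generations = ⌊494.9 / 109⌋ = 4.

4 generations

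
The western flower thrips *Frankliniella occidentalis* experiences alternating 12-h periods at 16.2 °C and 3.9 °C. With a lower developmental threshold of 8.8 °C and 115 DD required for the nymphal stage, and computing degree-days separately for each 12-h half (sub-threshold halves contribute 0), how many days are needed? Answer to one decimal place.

31.1 days

Day half: max(0, 16.2 − 8.8) × 0.5 = 7.4 × 0.5 = 3.70 DD.
Night half: max(0, 3.9 − 8.8) × 0.5 = 0.0 × 0.5 = 0.00 DD.
Per 24 h: 3.70 DD/day.
Duration = 115 / 3.70 = 31.081 ≈ 31.1 days.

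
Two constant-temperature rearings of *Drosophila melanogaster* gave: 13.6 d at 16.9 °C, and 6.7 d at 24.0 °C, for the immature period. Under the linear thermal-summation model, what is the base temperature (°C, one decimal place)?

10.0 °C

Under the model K = D·(T − T_b), so D₁·(T₁ − T_b) = D₂·(T₂ − T_b).
13.6·(16.9 − T_b) = 6.7·(24.0 − T_b)
T_b = (13.6·16.9 − 6.7·24.0) / (13.6 − 6.7) = 69.04 / 6.9 = 10.006 °C ≈ 10.0 °C.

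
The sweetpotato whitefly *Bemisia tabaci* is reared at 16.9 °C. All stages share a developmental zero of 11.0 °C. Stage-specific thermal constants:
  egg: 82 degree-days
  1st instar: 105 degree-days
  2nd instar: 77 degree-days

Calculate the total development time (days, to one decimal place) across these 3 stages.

44.7 days

Daily accumulation at 16.9 °C = 16.9 − 11.0 = 5.9 DD/day.
Total K = 82 + 105 + 77 = 264 DD.
Total duration = 264 / 5.9 = 44.746 ≈ 44.7 days.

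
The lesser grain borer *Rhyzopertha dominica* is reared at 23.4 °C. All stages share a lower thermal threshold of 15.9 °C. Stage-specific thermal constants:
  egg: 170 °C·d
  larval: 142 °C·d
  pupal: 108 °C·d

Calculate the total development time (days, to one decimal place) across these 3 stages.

Daily accumulation at 23.4 °C = 23.4 − 15.9 = 7.5 DD/day.
Total K = 170 + 142 + 108 = 420 DD.
Total duration = 420 / 7.5 = 56.000 ≈ 56.0 days.

56.0 days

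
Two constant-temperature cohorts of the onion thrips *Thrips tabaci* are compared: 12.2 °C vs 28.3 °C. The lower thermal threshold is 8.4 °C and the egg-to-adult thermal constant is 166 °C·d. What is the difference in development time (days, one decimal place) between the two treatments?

35.3 days

At 12.2 °C: 166 / (12.2 − 8.4) = 166 / 3.8 = 43.684 d.
At 28.3 °C: 166 / (28.3 − 8.4) = 166 / 19.9 = 8.342 d.
Difference = |43.684 − 8.342| = 35.343 ≈ 35.3 days.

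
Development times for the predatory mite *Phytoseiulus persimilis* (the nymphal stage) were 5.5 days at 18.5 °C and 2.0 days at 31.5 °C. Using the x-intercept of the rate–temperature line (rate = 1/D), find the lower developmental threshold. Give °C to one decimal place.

11.1 °C

Linear rate model ⇒ the product D·(T − T_b) is constant across temperatures.
5.5·(18.5 − T_b) = 2.0·(31.5 − T_b)
T_b = (5.5·18.5 − 2.0·31.5) / (5.5 − 2.0) = 38.75 / 3.5 = 11.071 °C ≈ 11.1 °C.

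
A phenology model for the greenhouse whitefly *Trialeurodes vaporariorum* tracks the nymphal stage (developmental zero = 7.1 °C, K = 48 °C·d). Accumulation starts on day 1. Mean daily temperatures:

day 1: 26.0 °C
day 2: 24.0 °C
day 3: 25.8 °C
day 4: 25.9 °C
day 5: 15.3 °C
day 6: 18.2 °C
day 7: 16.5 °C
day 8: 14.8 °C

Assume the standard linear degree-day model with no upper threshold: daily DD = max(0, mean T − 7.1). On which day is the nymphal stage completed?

day 3

Daily DD above 7.1 °C: 18.9, 16.9, 18.7, 18.8, 8.2, 11.1, 9.4, 7.7.
Cumulative: 18.9, 35.8, 54.5, 73.3, 81.5, 92.6, 102.0, 109.7.
The total first reaches 48 DD on day 3.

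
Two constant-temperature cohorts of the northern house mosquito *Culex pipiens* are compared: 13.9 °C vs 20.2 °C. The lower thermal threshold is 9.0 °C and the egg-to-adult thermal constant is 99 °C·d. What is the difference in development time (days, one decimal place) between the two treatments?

11.4 days

At 13.9 °C: 99 / (13.9 − 9.0) = 99 / 4.9 = 20.204 d.
At 20.2 °C: 99 / (20.2 − 9.0) = 99 / 11.2 = 8.839 d.
Difference = |20.204 − 8.839| = 11.365 ≈ 11.4 days.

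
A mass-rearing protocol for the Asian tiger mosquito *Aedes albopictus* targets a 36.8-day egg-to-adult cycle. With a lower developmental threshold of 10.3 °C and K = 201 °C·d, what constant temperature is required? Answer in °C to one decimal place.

15.8 °C

Required daily accumulation = 201 / 36.8 = 5.462 DD/day.
T = T_base + 5.462 = 10.3 + 5.462 = 15.762 ≈ 15.8 °C.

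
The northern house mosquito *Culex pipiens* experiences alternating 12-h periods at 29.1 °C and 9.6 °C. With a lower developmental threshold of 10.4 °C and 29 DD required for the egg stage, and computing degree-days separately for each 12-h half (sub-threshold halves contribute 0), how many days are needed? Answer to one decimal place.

3.1 days

Day half: max(0, 29.1 − 10.4) × 0.5 = 18.7 × 0.5 = 9.35 DD.
Night half: max(0, 9.6 − 10.4) × 0.5 = 0.0 × 0.5 = 0.00 DD.
Per 24 h: 9.35 DD/day.
Duration = 29 / 9.35 = 3.102 ≈ 3.1 days.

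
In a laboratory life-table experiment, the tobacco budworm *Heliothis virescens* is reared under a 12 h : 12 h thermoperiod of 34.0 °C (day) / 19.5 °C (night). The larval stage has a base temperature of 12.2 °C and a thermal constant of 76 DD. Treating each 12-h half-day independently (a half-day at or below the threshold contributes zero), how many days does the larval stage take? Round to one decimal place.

Day half: max(0, 34.0 − 12.2) × 0.5 = 21.8 × 0.5 = 10.90 DD.
Night half: max(0, 19.5 − 12.2) × 0.5 = 7.3 × 0.5 = 3.65 DD.
Per 24 h: 14.55 DD/day.
Duration = 76 / 14.55 = 5.223 ≈ 5.2 days.

5.2 days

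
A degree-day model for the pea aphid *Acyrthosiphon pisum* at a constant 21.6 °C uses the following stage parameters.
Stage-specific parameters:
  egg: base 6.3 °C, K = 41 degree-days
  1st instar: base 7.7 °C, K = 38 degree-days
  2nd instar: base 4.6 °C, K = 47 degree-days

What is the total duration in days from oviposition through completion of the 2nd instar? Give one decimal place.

egg: 41 / (21.6 − 6.3) = 41 / 15.3 = 2.680 d.
1st instar: 38 / (21.6 − 7.7) = 38 / 13.9 = 2.734 d.
2nd instar: 47 / (21.6 − 4.6) = 47 / 17.0 = 2.765 d.
Sum = 8.178 ≈ 8.2 days.

8.2 days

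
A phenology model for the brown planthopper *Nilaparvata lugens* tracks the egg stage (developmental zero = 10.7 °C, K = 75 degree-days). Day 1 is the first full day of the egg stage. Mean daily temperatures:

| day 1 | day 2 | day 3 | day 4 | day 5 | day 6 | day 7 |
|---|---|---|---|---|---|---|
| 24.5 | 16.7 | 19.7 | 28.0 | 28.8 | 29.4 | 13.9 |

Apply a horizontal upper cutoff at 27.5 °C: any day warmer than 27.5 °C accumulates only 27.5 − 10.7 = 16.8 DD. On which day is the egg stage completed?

day 6

Daily DD above 10.7 °C (capped at 16.8): 13.8, 6.0, 9.0, 16.8, 16.8, 16.8, 3.2.
Cumulative: 13.8, 19.8, 28.8, 45.6, 62.4, 79.2, 82.4.
The total first reaches 75 DD on day 6.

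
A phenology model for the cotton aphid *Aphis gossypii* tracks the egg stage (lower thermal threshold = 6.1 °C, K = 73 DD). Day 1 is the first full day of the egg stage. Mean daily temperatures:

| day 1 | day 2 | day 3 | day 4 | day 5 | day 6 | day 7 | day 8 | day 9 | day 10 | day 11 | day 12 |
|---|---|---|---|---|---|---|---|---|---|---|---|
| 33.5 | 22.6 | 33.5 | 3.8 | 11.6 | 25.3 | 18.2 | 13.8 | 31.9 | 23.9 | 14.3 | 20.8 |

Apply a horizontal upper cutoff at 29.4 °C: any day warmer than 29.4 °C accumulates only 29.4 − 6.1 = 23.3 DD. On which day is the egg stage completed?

Daily DD above 6.1 °C (capped at 23.3): 23.3, 16.5, 23.3, 0.0, 5.5, 19.2, 12.1, 7.7, 23.3, 17.8, 8.2, 14.7.
Cumulative: 23.3, 39.8, 63.1, 63.1, 68.6, 87.8, 99.9, 107.6, 130.9, 148.7, 156.9, 171.6.
The total first reaches 73 DD on day 6.

day 6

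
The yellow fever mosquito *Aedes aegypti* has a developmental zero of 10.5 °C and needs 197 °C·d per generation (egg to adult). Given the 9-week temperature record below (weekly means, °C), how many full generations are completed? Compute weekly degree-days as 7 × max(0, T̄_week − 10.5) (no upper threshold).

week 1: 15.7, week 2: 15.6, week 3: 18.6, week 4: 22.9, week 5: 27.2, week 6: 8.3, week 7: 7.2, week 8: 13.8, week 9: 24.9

Weekly DD (7 × max(0, T̄ − 10.5)): 36.4, 35.7, 56.7, 86.8, 116.9, 0.0, 0.0, 23.1, 100.8.
Season total = 456.4 DD.
Complete generations = ⌊456.4 / 197⌋ = 2.

2 generations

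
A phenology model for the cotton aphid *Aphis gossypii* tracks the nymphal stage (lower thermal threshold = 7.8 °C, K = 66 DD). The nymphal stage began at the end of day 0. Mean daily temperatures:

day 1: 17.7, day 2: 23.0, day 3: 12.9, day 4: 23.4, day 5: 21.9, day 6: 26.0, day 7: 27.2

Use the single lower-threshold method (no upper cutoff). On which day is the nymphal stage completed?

day 6

Daily DD above 7.8 °C: 9.9, 15.2, 5.1, 15.6, 14.1, 18.2, 19.4.
Cumulative: 9.9, 25.1, 30.2, 45.8, 59.9, 78.1, 97.5.
The total first reaches 66 DD on day 6.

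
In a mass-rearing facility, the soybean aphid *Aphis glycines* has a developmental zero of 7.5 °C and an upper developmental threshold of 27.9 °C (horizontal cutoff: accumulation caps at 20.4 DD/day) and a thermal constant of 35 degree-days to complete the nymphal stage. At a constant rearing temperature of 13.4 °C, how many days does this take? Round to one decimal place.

Daily accumulation = 13.4 − 7.5 = 5.9 DD/day.
Duration = 35 / 5.9 = 5.932 ≈ 5.9 days.

5.9 days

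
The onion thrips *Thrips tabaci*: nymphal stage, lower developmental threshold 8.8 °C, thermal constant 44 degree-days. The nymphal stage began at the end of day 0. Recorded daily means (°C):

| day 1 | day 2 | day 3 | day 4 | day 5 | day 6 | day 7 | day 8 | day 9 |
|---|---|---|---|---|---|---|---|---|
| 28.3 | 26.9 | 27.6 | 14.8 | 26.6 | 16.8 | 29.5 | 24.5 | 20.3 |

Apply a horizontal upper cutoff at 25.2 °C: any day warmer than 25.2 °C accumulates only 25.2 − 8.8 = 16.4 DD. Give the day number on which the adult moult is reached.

Daily DD above 8.8 °C (capped at 16.4): 16.4, 16.4, 16.4, 6.0, 16.4, 8.0, 16.4, 15.7, 11.5.
Cumulative: 16.4, 32.8, 49.2, 55.2, 71.6, 79.6, 96.0, 111.7, 123.2.
The total first reaches 44 DD on day 3.

day 3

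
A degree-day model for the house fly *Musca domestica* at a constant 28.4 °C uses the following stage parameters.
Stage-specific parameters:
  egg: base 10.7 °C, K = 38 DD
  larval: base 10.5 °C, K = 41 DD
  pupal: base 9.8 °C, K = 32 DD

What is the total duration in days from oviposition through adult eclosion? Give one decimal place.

6.2 days

egg: 38 / (28.4 − 10.7) = 38 / 17.7 = 2.147 d.
larval: 41 / (28.4 − 10.5) = 41 / 17.9 = 2.291 d.
pupal: 32 / (28.4 − 9.8) = 32 / 18.6 = 1.720 d.
Sum = 6.158 ≈ 6.2 days.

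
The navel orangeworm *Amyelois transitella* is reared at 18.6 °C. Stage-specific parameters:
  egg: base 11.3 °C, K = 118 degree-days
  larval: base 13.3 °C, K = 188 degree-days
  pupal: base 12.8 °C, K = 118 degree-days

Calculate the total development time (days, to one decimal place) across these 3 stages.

72.0 days

egg: 118 / (18.6 − 11.3) = 118 / 7.3 = 16.164 d.
larval: 188 / (18.6 − 13.3) = 188 / 5.3 = 35.472 d.
pupal: 118 / (18.6 − 12.8) = 118 / 5.8 = 20.345 d.
Sum = 71.981 ≈ 72.0 days.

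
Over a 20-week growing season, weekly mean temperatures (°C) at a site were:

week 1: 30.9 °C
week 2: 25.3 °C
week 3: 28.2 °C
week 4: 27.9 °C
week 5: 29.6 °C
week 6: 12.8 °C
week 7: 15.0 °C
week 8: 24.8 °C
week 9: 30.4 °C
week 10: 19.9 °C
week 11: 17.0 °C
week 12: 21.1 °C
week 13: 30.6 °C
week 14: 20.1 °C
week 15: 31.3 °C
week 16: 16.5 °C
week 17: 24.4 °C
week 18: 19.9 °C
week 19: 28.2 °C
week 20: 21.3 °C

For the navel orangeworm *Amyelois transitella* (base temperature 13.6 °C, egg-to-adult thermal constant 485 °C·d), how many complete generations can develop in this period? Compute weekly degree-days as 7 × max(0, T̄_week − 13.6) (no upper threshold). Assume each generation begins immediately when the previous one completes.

2 generations

Weekly DD (7 × max(0, T̄ − 13.6)): 121.1, 81.9, 102.2, 100.1, 112.0, 0.0, 9.8, 78.4, 117.6, 44.1, 23.8, 52.5, 119.0, 45.5, 123.9, 20.3, 75.6, 44.1, 102.2, 53.9.
Season total = 1428.0 DD.
Complete generations = ⌊1428.0 / 485⌋ = 2.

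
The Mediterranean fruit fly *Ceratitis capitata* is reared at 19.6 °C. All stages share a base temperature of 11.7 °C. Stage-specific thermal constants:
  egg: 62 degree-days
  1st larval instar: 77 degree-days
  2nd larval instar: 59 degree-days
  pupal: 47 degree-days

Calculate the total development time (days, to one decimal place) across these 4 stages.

Daily accumulation at 19.6 °C = 19.6 − 11.7 = 7.9 DD/day.
Total K = 62 + 77 + 59 + 47 = 245 DD.
Total duration = 245 / 7.9 = 31.013 ≈ 31.0 days.

31.0 days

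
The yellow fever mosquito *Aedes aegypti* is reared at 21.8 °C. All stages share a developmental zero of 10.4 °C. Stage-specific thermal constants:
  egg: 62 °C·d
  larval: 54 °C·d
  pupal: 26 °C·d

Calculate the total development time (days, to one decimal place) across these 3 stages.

Daily accumulation at 21.8 °C = 21.8 − 10.4 = 11.4 DD/day.
Total K = 62 + 54 + 26 = 142 DD.
Total duration = 142 / 11.4 = 12.456 ≈ 12.5 days.

12.5 days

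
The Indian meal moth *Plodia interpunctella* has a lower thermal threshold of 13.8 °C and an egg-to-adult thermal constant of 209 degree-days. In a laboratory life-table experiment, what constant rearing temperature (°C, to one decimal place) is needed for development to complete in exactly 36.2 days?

19.6 °C

Required daily accumulation = 209 / 36.2 = 5.773 DD/day.
T = T_base + 5.773 = 13.8 + 5.773 = 19.573 ≈ 19.6 °C.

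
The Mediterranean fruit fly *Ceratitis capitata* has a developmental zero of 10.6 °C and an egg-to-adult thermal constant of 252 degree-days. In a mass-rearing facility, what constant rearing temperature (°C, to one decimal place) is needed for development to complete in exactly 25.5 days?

Required daily accumulation = 252 / 25.5 = 9.882 DD/day.
T = T_base + 9.882 = 10.6 + 9.882 = 20.482 ≈ 20.5 °C.

20.5 °C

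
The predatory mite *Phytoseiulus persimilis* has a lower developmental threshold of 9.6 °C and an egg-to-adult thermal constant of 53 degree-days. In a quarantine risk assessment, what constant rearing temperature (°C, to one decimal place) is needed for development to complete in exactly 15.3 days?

13.1 °C

Required daily accumulation = 53 / 15.3 = 3.464 DD/day.
T = T_base + 3.464 = 9.6 + 3.464 = 13.064 ≈ 13.1 °C.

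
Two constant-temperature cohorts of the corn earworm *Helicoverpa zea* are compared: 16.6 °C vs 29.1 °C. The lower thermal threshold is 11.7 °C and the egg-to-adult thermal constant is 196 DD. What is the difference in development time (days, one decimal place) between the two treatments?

At 16.6 °C: 196 / (16.6 − 11.7) = 196 / 4.9 = 40.000 d.
At 29.1 °C: 196 / (29.1 − 11.7) = 196 / 17.4 = 11.264 d.
Difference = |40.000 − 11.264| = 28.736 ≈ 28.7 days.

28.7 days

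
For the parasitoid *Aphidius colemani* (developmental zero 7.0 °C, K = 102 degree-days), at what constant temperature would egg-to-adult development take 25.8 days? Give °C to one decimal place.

Required daily accumulation = 102 / 25.8 = 3.953 DD/day.
T = T_base + 3.953 = 7.0 + 3.953 = 10.953 ≈ 11.0 °C.

11.0 °C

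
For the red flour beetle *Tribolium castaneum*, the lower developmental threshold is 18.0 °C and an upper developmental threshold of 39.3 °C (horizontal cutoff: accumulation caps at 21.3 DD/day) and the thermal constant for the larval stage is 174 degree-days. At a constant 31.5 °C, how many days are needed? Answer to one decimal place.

Daily accumulation = 31.5 − 18.0 = 13.5 DD/day.
Duration = 174 / 13.5 = 12.889 ≈ 12.9 days.

12.9 days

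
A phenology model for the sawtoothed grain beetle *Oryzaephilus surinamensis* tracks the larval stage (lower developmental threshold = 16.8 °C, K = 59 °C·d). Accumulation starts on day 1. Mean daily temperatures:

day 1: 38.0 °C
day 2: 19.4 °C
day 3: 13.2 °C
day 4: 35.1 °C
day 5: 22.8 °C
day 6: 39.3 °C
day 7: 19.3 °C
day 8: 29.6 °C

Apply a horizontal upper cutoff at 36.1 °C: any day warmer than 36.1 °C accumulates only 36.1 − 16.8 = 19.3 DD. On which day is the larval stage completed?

Daily DD above 16.8 °C (capped at 19.3): 19.3, 2.6, 0.0, 18.3, 6.0, 19.3, 2.5, 12.8.
Cumulative: 19.3, 21.9, 21.9, 40.2, 46.2, 65.5, 68.0, 80.8.
The total first reaches 59 DD on day 6.

day 6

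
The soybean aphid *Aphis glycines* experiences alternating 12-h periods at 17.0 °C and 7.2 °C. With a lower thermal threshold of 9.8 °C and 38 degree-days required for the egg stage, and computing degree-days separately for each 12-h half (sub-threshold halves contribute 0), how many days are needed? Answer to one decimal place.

10.6 days

Day half: max(0, 17.0 − 9.8) × 0.5 = 7.2 × 0.5 = 3.60 DD.
Night half: max(0, 7.2 − 9.8) × 0.5 = 0.0 × 0.5 = 0.00 DD.
Per 24 h: 3.60 DD/day.
Duration = 38 / 3.60 = 10.556 ≈ 10.6 days.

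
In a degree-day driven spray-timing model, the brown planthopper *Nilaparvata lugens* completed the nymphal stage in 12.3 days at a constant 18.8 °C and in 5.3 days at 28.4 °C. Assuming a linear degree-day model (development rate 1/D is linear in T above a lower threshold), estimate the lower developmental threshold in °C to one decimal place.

11.5 °C

Under the model K = D·(T − T_b), so D₁·(T₁ − T_b) = D₂·(T₂ − T_b).
12.3·(18.8 − T_b) = 5.3·(28.4 − T_b)
T_b = (12.3·18.8 − 5.3·28.4) / (12.3 − 5.3) = 80.72 / 7.0 = 11.531 °C ≈ 11.5 °C.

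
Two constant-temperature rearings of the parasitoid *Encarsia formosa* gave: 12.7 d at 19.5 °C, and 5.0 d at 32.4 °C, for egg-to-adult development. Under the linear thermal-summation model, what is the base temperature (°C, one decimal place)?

Under the model K = D·(T − T_b), so D₁·(T₁ − T_b) = D₂·(T₂ − T_b).
12.7·(19.5 − T_b) = 5.0·(32.4 − T_b)
T_b = (12.7·19.5 − 5.0·32.4) / (12.7 − 5.0) = 85.65 / 7.7 = 11.123 °C ≈ 11.1 °C.

11.1 °C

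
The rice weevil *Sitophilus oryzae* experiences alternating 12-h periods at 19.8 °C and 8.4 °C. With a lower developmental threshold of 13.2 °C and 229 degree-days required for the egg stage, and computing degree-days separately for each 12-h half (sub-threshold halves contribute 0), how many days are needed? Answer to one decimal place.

Day half: max(0, 19.8 − 13.2) × 0.5 = 6.6 × 0.5 = 3.30 DD.
Night half: max(0, 8.4 − 13.2) × 0.5 = 0.0 × 0.5 = 0.00 DD.
Per 24 h: 3.30 DD/day.
Duration = 229 / 3.30 = 69.394 ≈ 69.4 days.

69.4 days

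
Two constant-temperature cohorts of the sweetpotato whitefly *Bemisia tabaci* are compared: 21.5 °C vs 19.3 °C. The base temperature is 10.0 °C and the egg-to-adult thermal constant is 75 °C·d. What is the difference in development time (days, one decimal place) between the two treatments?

At 21.5 °C: 75 / (21.5 − 10.0) = 75 / 11.5 = 6.522 d.
At 19.3 °C: 75 / (19.3 − 10.0) = 75 / 9.3 = 8.065 d.
Difference = |6.522 − 8.065| = 1.543 ≈ 1.5 days.

1.5 days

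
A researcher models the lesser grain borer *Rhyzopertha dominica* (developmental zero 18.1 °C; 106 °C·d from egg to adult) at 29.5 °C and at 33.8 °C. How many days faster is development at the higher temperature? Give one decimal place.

2.5 days

At 29.5 °C: 106 / (29.5 − 18.1) = 106 / 11.4 = 9.298 d.
At 33.8 °C: 106 / (33.8 − 18.1) = 106 / 15.7 = 6.752 d.
Difference = |9.298 − 6.752| = 2.547 ≈ 2.5 days.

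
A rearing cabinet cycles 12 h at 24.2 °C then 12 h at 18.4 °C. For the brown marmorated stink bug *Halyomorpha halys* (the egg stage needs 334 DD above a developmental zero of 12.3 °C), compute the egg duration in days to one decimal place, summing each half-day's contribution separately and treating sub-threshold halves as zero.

37.1 days

Day half: max(0, 24.2 − 12.3) × 0.5 = 11.9 × 0.5 = 5.95 DD.
Night half: max(0, 18.4 − 12.3) × 0.5 = 6.1 × 0.5 = 3.05 DD.
Per 24 h: 9.00 DD/day.
Duration = 334 / 9.00 = 37.111 ≈ 37.1 days.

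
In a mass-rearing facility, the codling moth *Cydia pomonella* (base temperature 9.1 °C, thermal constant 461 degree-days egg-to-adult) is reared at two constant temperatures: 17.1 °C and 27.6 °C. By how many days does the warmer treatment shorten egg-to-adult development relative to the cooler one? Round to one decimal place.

At 17.1 °C: 461 / (17.1 − 9.1) = 461 / 8.0 = 57.625 d.
At 27.6 °C: 461 / (27.6 − 9.1) = 461 / 18.5 = 24.919 d.
Difference = |57.625 − 24.919| = 32.706 ≈ 32.7 days.

32.7 days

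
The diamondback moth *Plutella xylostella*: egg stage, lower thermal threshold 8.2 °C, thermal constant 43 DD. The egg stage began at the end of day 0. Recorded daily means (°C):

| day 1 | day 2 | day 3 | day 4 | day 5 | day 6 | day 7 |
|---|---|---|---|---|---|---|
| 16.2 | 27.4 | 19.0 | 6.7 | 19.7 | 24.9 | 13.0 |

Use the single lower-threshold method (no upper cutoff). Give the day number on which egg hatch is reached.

Daily DD above 8.2 °C: 8.0, 19.2, 10.8, 0.0, 11.5, 16.7, 4.8.
Cumulative: 8.0, 27.2, 38.0, 38.0, 49.5, 66.2, 71.0.
The total first reaches 43 DD on day 5.

day 5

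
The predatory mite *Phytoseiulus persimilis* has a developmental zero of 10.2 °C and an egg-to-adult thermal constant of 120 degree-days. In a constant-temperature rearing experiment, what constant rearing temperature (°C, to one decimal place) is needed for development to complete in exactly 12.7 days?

19.6 °C

Required daily accumulation = 120 / 12.7 = 9.449 DD/day.
T = T_base + 9.449 = 10.2 + 9.449 = 19.649 ≈ 19.6 °C.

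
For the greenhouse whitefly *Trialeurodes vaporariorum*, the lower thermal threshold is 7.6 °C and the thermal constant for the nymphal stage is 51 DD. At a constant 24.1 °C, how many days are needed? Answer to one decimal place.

3.1 days

Daily accumulation = 24.1 − 7.6 = 16.5 DD/day.
Duration = 51 / 16.5 = 3.091 ≈ 3.1 days.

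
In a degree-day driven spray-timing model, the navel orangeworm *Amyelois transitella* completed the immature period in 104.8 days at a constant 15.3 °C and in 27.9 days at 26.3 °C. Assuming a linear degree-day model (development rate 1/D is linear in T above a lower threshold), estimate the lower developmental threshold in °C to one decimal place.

Linear rate model ⇒ the product D·(T − T_b) is constant across temperatures.
104.8·(15.3 − T_b) = 27.9·(26.3 − T_b)
T_b = (104.8·15.3 − 27.9·26.3) / (104.8 − 27.9) = 869.67 / 76.9 = 11.309 °C ≈ 11.3 °C.

11.3 °C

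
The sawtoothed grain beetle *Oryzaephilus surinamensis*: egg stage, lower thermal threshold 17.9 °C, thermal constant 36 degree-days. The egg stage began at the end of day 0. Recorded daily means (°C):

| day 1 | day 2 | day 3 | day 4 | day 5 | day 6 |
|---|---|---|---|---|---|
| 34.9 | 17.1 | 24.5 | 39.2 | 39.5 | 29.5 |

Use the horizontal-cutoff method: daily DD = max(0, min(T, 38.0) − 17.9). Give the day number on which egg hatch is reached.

Daily DD above 17.9 °C (capped at 20.1): 17.0, 0.0, 6.6, 20.1, 20.1, 11.6.
Cumulative: 17.0, 17.0, 23.6, 43.7, 63.8, 75.4.
The total first reaches 36 DD on day 4.

day 4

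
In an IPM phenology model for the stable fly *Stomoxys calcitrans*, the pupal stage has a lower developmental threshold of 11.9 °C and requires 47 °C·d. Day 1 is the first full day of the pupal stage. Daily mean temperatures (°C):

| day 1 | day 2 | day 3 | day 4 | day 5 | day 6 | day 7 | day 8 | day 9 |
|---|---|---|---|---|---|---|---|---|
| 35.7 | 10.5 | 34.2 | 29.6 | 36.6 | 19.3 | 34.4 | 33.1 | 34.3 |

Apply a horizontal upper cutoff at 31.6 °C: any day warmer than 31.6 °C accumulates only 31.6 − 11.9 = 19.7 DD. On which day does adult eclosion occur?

Daily DD above 11.9 °C (capped at 19.7): 19.7, 0.0, 19.7, 17.7, 19.7, 7.4, 19.7, 19.7, 19.7.
Cumulative: 19.7, 19.7, 39.4, 57.1, 76.8, 84.2, 103.9, 123.6, 143.3.
The total first reaches 47 DD on day 4.

day 4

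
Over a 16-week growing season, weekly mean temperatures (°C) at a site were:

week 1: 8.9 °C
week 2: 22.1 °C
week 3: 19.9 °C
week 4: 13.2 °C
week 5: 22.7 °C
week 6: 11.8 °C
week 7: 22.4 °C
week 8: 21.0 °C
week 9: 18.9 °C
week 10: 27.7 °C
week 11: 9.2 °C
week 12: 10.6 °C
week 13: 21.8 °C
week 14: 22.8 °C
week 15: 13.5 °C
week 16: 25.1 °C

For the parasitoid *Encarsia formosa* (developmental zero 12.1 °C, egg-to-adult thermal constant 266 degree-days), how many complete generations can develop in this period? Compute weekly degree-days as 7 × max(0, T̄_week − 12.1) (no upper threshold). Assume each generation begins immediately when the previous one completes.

Weekly DD (7 × max(0, T̄ − 12.1)): 0.0, 70.0, 54.6, 7.7, 74.2, 0.0, 72.1, 62.3, 47.6, 109.2, 0.0, 0.0, 67.9, 74.9, 9.8, 91.0.
Season total = 741.3 DD.
Complete generations = ⌊741.3 / 266⌋ = 2.

2 generations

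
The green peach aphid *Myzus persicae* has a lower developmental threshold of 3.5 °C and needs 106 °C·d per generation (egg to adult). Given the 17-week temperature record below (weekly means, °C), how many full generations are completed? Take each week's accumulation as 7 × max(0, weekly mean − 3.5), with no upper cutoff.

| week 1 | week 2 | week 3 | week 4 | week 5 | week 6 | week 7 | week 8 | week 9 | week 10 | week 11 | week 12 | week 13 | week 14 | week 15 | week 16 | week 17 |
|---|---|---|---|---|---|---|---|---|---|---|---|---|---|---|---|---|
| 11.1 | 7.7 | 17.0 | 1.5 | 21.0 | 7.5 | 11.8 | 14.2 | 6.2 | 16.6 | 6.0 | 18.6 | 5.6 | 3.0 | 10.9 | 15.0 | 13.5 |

8 generations

Weekly DD (7 × max(0, T̄ − 3.5)): 53.2, 29.4, 94.5, 0.0, 122.5, 28.0, 58.1, 74.9, 18.9, 91.7, 17.5, 105.7, 14.7, 0.0, 51.8, 80.5, 70.0.
Season total = 911.4 DD.
Complete generations = ⌊911.4 / 106⌋ = 8.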